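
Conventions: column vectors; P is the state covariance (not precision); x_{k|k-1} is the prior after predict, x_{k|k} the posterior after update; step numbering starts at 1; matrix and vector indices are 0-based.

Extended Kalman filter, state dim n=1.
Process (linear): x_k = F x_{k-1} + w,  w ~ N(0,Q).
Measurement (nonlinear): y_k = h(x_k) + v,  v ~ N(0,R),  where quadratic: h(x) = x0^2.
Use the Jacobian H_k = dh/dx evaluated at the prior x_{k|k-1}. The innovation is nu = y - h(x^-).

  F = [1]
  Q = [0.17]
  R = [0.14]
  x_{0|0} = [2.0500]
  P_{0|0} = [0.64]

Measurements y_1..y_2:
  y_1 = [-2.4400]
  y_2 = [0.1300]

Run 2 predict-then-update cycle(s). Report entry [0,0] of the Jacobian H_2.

step 1: x^-=[2.0500]  P^-=[0.8100]  H_jac=[4.1000]  S=[13.7561]  K=[0.2414]  nu=[-6.6425]  x^+=[0.4464]  P^+=[0.0082]
step 2: x^-=[0.4464]  P^-=[0.1782]  H_jac=[0.8927]  S=[0.2821]  K=[0.5642]  nu=[-0.0692]  x^+=[0.4073]  P^+=[0.0885]

H_jac[0,0] = 0.8927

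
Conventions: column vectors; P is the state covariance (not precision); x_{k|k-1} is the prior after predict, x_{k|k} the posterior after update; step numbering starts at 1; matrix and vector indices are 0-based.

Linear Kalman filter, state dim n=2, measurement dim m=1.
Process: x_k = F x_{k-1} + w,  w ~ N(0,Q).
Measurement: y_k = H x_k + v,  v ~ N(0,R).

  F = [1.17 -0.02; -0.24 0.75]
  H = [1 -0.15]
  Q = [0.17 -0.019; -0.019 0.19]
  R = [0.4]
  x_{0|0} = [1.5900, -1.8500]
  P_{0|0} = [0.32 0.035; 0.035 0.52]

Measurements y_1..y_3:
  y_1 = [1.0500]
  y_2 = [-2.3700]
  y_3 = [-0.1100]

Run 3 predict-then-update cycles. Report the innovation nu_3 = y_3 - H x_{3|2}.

innov = [0.6811]

step 1: x^-=[1.8973, -1.7691]  P^-=[0.6066 -0.0858; -0.0858 0.4883]  S=[1.0433]  K=[0.5938; -0.1524]  nu=[-1.1127]  x^+=[1.2367, -1.5995]  P^+=[0.2388 0.0086; 0.0086 0.4641]
step 2: x^-=[1.4789, -1.4964]  P^-=[0.4967 -0.0854; -0.0854 0.4617]  S=[0.9327]  K=[0.5463; -0.1658]  nu=[-4.0733]  x^+=[-0.7462, -0.8211]  P^+=[0.2184 -0.0009; -0.0009 0.4361]
step 3: x^-=[-0.8566, -0.4367]  P^-=[0.4691 -0.0877; -0.0877 0.4482]  S=[0.9055]  K=[0.5326; -0.1711]  nu=[0.6811]  x^+=[-0.4939, -0.5532]  P^+=[0.2123 -0.0052; -0.0052 0.4217]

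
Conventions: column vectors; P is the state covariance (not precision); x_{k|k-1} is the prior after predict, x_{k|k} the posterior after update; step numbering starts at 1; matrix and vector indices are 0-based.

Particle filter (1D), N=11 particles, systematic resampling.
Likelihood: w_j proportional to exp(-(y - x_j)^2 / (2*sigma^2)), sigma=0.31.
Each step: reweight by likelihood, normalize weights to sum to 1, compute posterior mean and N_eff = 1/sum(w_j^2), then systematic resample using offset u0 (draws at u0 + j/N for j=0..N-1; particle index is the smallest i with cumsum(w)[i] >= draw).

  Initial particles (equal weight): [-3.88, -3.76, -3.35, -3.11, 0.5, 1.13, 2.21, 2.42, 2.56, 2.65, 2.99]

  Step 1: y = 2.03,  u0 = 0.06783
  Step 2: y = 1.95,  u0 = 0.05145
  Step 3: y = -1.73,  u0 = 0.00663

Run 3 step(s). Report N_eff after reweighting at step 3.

step 1: w=[0.0000, 0.0000, 0.0000, 0.0000, 0.0000, 0.0088, 0.5004, 0.2684, 0.1373, 0.0802, 0.0049]  mean=2.3441  Neff=2.8748  idx=[6, 6, 6, 6, 6, 7, 7, 7, 8, 8, 9]
step 2: w=[0.1455, 0.1455, 0.1455, 0.1455, 0.1455, 0.0655, 0.0655, 0.0655, 0.0298, 0.0298, 0.0162]  mean=2.2793  Neff=8.2787  idx=[0, 0, 1, 2, 2, 3, 4, 4, 5, 7, 9]
step 3: w=[0.1250, 0.1250, 0.1250, 0.1250, 0.1250, 0.1250, 0.1250, 0.1250, 0.0000, 0.0000, 0.0000]  mean=2.2100  Neff=8.0006  idx=[0, 0, 1, 2, 2, 3, 4, 5, 5, 6, 7]

N_eff = 8.0006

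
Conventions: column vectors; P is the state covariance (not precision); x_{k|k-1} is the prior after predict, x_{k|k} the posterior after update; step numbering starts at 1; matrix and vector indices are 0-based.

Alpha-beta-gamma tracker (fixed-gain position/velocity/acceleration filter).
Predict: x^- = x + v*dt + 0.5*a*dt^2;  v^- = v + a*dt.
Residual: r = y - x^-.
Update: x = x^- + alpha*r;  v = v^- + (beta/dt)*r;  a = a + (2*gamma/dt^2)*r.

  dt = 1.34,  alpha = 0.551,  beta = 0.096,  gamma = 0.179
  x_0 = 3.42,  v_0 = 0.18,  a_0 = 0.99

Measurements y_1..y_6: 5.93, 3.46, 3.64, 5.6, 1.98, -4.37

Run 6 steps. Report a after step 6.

step 1: x_pred=4.5500  r=1.3800  x^+=5.3104  v^+=1.6055  a^+=1.2651
step 2: x_pred=8.5975  r=-5.1375  x^+=5.7668  v^+=2.9327  a^+=0.2408
step 3: x_pred=9.9128  r=-6.2728  x^+=6.4565  v^+=2.8060  a^+=-1.0098
step 4: x_pred=9.3099  r=-3.7099  x^+=7.2657  v^+=1.1871  a^+=-1.7495
step 5: x_pred=7.2857  r=-5.3057  x^+=4.3623  v^+=-1.5373  a^+=-2.8073
step 6: x_pred=-0.2182  r=-4.1518  x^+=-2.5058  v^+=-5.5966  a^+=-3.6351

a_post = -3.6351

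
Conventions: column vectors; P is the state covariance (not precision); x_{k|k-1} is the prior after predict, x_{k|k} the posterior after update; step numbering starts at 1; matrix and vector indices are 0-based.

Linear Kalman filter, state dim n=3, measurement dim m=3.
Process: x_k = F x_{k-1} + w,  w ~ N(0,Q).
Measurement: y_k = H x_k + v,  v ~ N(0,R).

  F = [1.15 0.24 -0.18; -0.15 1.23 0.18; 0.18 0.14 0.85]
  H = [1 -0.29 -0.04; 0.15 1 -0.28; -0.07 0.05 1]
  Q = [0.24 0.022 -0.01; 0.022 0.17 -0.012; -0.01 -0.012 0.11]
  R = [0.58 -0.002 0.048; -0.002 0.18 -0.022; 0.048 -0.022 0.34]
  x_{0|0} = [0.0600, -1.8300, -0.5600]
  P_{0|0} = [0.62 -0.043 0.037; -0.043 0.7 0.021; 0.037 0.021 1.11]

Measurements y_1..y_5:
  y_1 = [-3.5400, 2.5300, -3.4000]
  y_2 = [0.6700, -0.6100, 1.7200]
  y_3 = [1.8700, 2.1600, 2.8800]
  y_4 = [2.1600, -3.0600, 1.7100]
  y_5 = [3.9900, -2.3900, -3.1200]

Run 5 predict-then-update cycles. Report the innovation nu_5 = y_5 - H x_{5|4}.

step 1: x^-=[-0.2694, -2.3607, -0.7214]  P^-=[1.0954 0.0314 0.0020; 0.0314 1.3021 0.2720; 0.0020 0.2720 0.9599]  S=[1.7744 -0.1639 -0.1612; -0.1639 1.4390 0.0294; -0.1612 0.0294 1.3353]  K=[0.6329 0.2073 0.0171; -0.1038 0.8389 0.2198; 0.0001 -0.0124 0.7293]  nu=[-3.9841, 4.7291, -2.5794]  x^+=[-1.8542, 1.4533, -2.6619]  P^+=[0.3688 -0.0035 0.0576; -0.0035 0.1590 0.0431; 0.0576 0.0431 0.2501]
step 2: x^-=[-1.3045, 1.5865, -2.3929]  P^-=[0.7154 -0.0018 0.0948; -0.0018 0.4442 0.0837; 0.0948 0.0837 0.3335]  S=[1.3287 -0.0452 0.0487; -0.0452 0.6111 -0.0020; 0.0487 -0.0020 0.6732]  K=[0.5407 0.1693 0.0277; -0.0837 0.6825 0.1655; 0.0255 0.0109 0.4899]  nu=[2.3388, -2.6709, 3.9422]  x^+=[-0.3825, 0.2205, -0.4309]  P^+=[0.3158 -0.0035 0.0539; -0.0035 0.1285 0.0306; 0.0539 0.0306 0.1698]
step 3: x^-=[-0.3094, 0.2511, -0.4043]  P^-=[0.6436 0.0023 0.0894; 0.0023 0.3889 0.0545; 0.0894 0.0545 0.2690]  S=[1.2495 -0.0363 0.0605; -0.0363 0.5671 -0.0159; 0.0605 -0.0159 0.6061]  K=[0.5152 0.1639 0.0263; -0.0781 0.6585 0.1468; 0.0293 0.0010 0.4352]  nu=[2.2360, 1.8422, 3.2501]  x^+=[1.2300, 1.7666, 1.0773]  P^+=[0.3009 -0.0029 0.0513; -0.0029 0.1230 0.0253; 0.0513 0.0253 0.1517]
step 4: x^-=[1.6446, 2.1823, 1.3845]  P^-=[0.6250 0.0050 0.0856; 0.0050 0.3773 0.0459; 0.0856 0.0459 0.2533]  S=[1.2284 -0.0327 0.0615; -0.0327 0.5598 -0.0211; 0.0615 -0.0211 0.5899]  K=[0.5079 0.1641 0.0244; -0.0762 0.6532 0.1406; 0.0295 -0.0042 0.4199]  nu=[1.2037, -5.1013, 0.3316]  x^+=[1.4269, -1.1949, 1.5804]  P^+=[0.2967 -0.0025 0.0500; -0.0025 0.1216 0.0235; 0.0500 0.0235 0.1466]
step 5: x^-=[1.0697, -1.3993, 1.4329]  P^-=[0.6200 0.0060 0.0840; 0.0060 0.3740 0.0433; 0.0840 0.0433 0.2487]  S=[1.2227 -0.0312 0.0612; -0.0312 0.5580 -0.0229; 0.0612 -0.0229 0.5852]  K=[0.5060 0.1645 0.0233; -0.0756 0.6517 0.1386; 0.0293 -0.0060 0.4153]  nu=[2.5718, -0.7500, -4.4081]  x^+=[2.1447, -2.6933, -0.3179]  P^+=[0.2955 -0.0024 0.0494; -0.0024 0.1212 0.0229; 0.0494 0.0229 0.1451]

innov = [2.5718, -0.7500, -4.4081]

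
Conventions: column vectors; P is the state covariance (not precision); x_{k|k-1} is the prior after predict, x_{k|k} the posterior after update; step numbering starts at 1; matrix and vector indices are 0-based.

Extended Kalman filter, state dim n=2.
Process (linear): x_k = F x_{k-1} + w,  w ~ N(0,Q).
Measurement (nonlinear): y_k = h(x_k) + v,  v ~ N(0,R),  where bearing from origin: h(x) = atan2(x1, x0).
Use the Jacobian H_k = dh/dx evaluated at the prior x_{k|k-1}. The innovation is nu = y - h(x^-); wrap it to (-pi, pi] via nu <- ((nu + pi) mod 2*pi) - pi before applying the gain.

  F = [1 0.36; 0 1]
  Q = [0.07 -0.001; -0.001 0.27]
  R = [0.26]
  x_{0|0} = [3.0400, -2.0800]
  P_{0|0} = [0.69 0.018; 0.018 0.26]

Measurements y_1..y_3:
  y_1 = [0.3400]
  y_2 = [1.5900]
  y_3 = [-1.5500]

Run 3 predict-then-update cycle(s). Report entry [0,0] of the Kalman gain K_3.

K[0,0] = 0.2399

step 1: x^-=[2.2912, -2.0800]  P^-=[0.8067 0.1106; 0.1106 0.5300]  H_jac=[0.2172 0.2393]  S=[0.3399]  K=[0.5933; 0.4438]  nu=[1.0771]  x^+=[2.9303, -1.6020]  P^+=[0.6870 0.0211; 0.0211 0.4631]
step 2: x^-=[2.3536, -1.6020]  P^-=[0.8322 0.1868; 0.1868 0.7331]  H_jac=[0.1976 0.2904]  S=[0.3757]  K=[0.5821; 0.6647]  nu=[2.1876]  x^+=[3.6270, -0.1478]  P^+=[0.7049 0.0414; 0.0414 0.5670]
step 3: x^-=[3.5737, -0.1478]  P^-=[0.8782 0.2446; 0.2446 0.8370]  H_jac=[0.0116 0.2793]  S=[0.3270]  K=[0.2399; 0.7237]  nu=[-1.5087]  x^+=[3.2118, -1.2396]  P^+=[0.8594 0.1878; 0.1878 0.6658]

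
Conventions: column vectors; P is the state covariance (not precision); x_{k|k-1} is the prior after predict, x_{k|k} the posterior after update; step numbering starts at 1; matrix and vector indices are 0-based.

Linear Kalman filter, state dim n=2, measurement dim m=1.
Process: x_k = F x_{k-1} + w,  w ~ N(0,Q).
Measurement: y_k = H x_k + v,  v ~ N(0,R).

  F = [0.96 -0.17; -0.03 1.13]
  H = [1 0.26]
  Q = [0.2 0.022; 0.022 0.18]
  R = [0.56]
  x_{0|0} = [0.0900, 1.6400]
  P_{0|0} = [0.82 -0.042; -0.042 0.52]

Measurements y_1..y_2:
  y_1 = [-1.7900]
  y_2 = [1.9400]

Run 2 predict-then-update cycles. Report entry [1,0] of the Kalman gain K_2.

K[1,0] = -0.0279

step 1: x^-=[-0.1924, 1.8505]  P^-=[0.9844 -0.1473; -0.1473 0.8476]  S=[1.5252]  K=[0.6204; 0.0479]  nu=[-2.0787]  x^+=[-1.4820, 1.7509]  P^+=[0.3975 -0.1926; -0.1926 0.8441]
step 2: x^-=[-1.7203, 2.0230]  P^-=[0.6536 -0.3615; -0.3615 1.2712]  S=[1.1115]  K=[0.5034; -0.0279]  nu=[3.1344]  x^+=[-0.1424, 1.9355]  P^+=[0.3719 -0.3459; -0.3459 1.2703]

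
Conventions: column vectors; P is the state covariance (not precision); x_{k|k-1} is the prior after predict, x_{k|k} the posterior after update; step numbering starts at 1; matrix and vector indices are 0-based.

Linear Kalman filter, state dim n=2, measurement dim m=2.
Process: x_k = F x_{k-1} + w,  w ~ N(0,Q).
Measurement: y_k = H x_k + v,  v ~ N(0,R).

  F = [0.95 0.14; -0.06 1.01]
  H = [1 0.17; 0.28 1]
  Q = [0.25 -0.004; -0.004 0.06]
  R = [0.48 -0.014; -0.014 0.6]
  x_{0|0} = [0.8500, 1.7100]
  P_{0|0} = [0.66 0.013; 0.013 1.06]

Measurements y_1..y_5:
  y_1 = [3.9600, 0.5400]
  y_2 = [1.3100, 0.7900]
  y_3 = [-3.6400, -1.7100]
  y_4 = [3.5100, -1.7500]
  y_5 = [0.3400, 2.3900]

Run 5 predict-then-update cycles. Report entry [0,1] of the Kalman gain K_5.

K[0,1] = 0.0331

step 1: x^-=[1.0469, 1.6761]  P^-=[0.8699 0.1206; 0.1206 1.1421]  S=[1.4239 0.5501; 0.5501 1.8779]  K=[0.6206 0.0121; -0.0235 0.6331]  nu=[2.6282, -1.4292]  x^+=[2.6607, 0.7095]  P^+=[0.3129 -0.0890; -0.0890 0.4051]
step 2: x^-=[2.6270, 0.5570]  P^-=[0.5166 -0.0492; -0.0492 0.4851]  S=[0.9939 0.1616; 0.1616 1.0981]  K=[0.5094 0.0120; -0.0372 0.4347]  nu=[-1.4117, -0.5025]  x^+=[1.9018, 0.3910]  P^+=[0.2566 -0.0718; -0.0718 0.2815]
step 3: x^-=[1.8615, 0.2808]  P^-=[0.4680 -0.0471; -0.0471 0.3567]  S=[0.9423 0.1283; 0.1283 0.9671]  K=[0.4851 0.0224; -0.0346 0.3599]  nu=[-5.5492, -2.5121]  x^+=[-0.8867, -0.4309]  P^+=[0.2430 -0.0614; -0.0614 0.2336]
step 4: x^-=[-0.9027, -0.3820]  P^-=[0.4575 -0.0432; -0.0432 0.3066]  S=[0.9317 0.1210; 0.1210 0.9183]  K=[0.4794 0.0293; -0.0326 0.3250]  nu=[4.4776, -1.1152]  x^+=[1.2111, -0.8905]  P^+=[0.2392 -0.0561; -0.0561 0.2112]
step 5: x^-=[1.0259, -0.9721]  P^-=[0.4551 -0.0411; -0.0411 0.2831]  S=[0.9293 0.1185; 0.1185 0.8957]  K=[0.4780 0.0331; -0.0317 0.3074]  nu=[-0.5206, 3.0749]  x^+=[0.8789, -0.0105]  P^+=[0.2381 -0.0535; -0.0535 0.1998]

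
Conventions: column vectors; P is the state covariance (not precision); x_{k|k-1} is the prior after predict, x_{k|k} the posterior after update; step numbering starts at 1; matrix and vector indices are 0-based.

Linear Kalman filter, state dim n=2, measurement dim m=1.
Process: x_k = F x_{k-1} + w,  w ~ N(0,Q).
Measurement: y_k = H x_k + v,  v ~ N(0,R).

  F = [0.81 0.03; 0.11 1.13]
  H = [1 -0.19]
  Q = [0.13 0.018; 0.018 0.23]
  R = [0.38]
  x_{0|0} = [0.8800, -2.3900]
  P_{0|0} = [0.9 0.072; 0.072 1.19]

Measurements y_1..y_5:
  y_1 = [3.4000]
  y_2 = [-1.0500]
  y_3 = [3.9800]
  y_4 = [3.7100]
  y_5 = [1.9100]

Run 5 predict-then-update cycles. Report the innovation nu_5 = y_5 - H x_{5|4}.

step 1: x^-=[0.6411, -2.6039]  P^-=[0.7251 0.2047; 0.2047 1.7783]  S=[1.0915]  K=[0.6287; -0.1220]  nu=[2.2642]  x^+=[2.0645, -2.8802]  P^+=[0.2937 0.2884; 0.2884 1.7620]
step 2: x^-=[1.5858, -3.0276]  P^-=[0.3383 0.3688; 0.3688 2.5552]  S=[0.6704]  K=[0.4001; -0.1740]  nu=[-3.2111]  x^+=[0.3011, -2.4688]  P^+=[0.2310 0.4155; 0.4155 2.5349]
step 3: x^-=[0.1698, -2.7566]  P^-=[0.3040 0.5062; 0.5062 3.5729]  S=[0.6206]  K=[0.3349; -0.2782]  nu=[3.2864]  x^+=[1.2704, -3.6708]  P^+=[0.2344 0.5640; 0.5640 3.5249]
step 4: x^-=[0.9189, -4.0083]  P^-=[0.3144 0.6765; 0.6765 4.8740]  S=[0.6133]  K=[0.3031; -0.4069]  nu=[2.0295]  x^+=[1.5339, -4.8342]  P^+=[0.2581 0.7521; 0.7521 4.7724]
step 5: x^-=[1.0975, -5.2939]  P^-=[0.3402 0.8937; 0.8937 6.5140]  S=[0.6157]  K=[0.2767; -0.5587]  nu=[-0.1933]  x^+=[1.0440, -5.1859]  P^+=[0.2930 0.9889; 0.9889 6.3218]

innov = [-0.1933]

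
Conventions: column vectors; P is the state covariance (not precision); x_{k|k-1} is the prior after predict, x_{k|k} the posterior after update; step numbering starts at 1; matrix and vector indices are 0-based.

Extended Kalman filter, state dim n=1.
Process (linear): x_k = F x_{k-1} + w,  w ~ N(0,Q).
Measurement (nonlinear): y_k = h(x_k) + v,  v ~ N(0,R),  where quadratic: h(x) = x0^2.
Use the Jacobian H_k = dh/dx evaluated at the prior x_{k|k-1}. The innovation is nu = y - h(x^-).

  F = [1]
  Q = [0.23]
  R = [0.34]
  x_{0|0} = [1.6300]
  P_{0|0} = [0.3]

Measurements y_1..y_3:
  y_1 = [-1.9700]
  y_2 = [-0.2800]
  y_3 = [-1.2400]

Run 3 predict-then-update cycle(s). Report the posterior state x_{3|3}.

x_post = [-0.3025]

step 1: x^-=[1.6300]  P^-=[0.5300]  H_jac=[3.2600]  S=[5.9726]  K=[0.2893]  nu=[-4.6269]  x^+=[0.2915]  P^+=[0.0302]
step 2: x^-=[0.2915]  P^-=[0.2602]  H_jac=[0.5830]  S=[0.4284]  K=[0.3540]  nu=[-0.3650]  x^+=[0.1623]  P^+=[0.2065]
step 3: x^-=[0.1623]  P^-=[0.4365]  H_jac=[0.3246]  S=[0.3860]  K=[0.3670]  nu=[-1.2663]  x^+=[-0.3025]  P^+=[0.3845]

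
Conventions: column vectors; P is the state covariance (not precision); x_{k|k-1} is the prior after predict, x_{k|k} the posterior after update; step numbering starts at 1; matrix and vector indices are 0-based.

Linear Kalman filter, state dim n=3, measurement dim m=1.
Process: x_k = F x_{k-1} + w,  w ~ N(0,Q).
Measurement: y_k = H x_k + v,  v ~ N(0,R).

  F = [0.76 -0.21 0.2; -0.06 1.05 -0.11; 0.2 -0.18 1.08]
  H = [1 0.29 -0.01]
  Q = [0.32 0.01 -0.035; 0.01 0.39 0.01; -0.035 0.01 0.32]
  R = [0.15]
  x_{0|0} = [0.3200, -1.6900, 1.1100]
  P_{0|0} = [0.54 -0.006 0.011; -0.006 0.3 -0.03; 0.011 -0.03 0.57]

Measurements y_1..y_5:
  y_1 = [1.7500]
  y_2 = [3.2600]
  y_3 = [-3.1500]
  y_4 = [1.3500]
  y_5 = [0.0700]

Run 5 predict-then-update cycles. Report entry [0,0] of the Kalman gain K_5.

K[0,0] = 1.0572

step 1: x^-=[0.8201, -1.9158, 1.5670]  P^-=[0.6757 -0.1062 0.2000; -0.1062 0.7374 -0.1578; 0.2000 -0.1578 1.0330]  S=[0.8231]  K=[0.7810; 0.1327; 0.1748]  nu=[1.5012]  x^+=[1.9926, -1.7166, 1.8294]  P^+=[0.1736 -0.1915 0.0876; -0.1915 0.7229 -0.1769; 0.0876 -0.1769 1.0079]
step 2: x^-=[2.2407, -2.1233, 2.6832]  P^-=[0.5951 -0.3843 0.3925; -0.3843 1.2660 -0.5024; 0.3925 -0.5024 1.6463]  S=[0.6238]  K=[0.7689; -0.0195; 0.3693]  nu=[1.6619]  x^+=[3.5185, -2.1557, 3.2969]  P^+=[0.2262 -0.3750 0.2154; -0.3750 1.2658 -0.4979; 0.2154 -0.4979 1.5613]
step 3: x^-=[3.7862, -2.8373, 4.6524]  P^-=[0.7959 -0.7544 0.7678; -0.7544 1.9703 -1.0934; 0.7678 -1.0934 2.5048]  S=[0.6653]  K=[0.8559; -0.2586; 0.6397]  nu=[-6.0668]  x^+=[-1.4067, -1.2684, 0.7712]  P^+=[0.3085 -0.6071 0.4035; -0.6071 1.9258 -0.9834; 0.4035 -0.9834 2.2325]
step 4: x^-=[-0.6485, -1.3323, 0.7799]  P^-=[1.0715 -1.2377 1.2812; -1.2377 2.8503 -1.9266; 1.2812 -1.9266 3.5990]  S=[0.7292]  K=[0.9596; -0.5374; 0.9414]  nu=[2.3926]  x^+=[1.6474, -2.6181, 3.0324]  P^+=[0.4001 -0.8617 0.6225; -0.8617 2.6397 -1.5576; 0.6225 -1.5576 2.9528]
step 5: x^-=[2.4083, -3.1814, 4.0757]  P^-=[1.3807 -1.7764 1.8626; -1.7764 3.8141 -2.8860; 1.8626 -2.8860 4.8022]  S=[0.8012]  K=[1.0572; -0.8006; 1.2203]  nu=[-1.3749]  x^+=[0.9548, -2.0807, 2.3979]  P^+=[0.4854 -1.0983 0.8291; -1.0983 3.3005 -2.1033; 0.8291 -2.1033 3.6091]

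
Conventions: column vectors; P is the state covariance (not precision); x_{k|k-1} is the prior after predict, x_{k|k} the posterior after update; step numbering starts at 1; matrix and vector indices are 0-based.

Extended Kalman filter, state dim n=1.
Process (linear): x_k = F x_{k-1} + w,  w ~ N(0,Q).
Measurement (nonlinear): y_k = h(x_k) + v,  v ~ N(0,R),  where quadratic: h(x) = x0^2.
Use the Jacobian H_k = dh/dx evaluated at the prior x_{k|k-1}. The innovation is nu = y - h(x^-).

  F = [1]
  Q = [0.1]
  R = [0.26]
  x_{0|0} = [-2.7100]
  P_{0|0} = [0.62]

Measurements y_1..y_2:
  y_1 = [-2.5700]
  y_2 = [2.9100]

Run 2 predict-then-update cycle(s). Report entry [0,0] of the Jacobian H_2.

H_jac[0,0] = -1.8061

step 1: x^-=[-2.7100]  P^-=[0.7200]  H_jac=[-5.4200]  S=[21.4110]  K=[-0.1823]  nu=[-9.9141]  x^+=[-0.9030]  P^+=[0.0087]
step 2: x^-=[-0.9030]  P^-=[0.1087]  H_jac=[-1.8061]  S=[0.6147]  K=[-0.3195]  nu=[2.0945]  x^+=[-1.5722]  P^+=[0.0460]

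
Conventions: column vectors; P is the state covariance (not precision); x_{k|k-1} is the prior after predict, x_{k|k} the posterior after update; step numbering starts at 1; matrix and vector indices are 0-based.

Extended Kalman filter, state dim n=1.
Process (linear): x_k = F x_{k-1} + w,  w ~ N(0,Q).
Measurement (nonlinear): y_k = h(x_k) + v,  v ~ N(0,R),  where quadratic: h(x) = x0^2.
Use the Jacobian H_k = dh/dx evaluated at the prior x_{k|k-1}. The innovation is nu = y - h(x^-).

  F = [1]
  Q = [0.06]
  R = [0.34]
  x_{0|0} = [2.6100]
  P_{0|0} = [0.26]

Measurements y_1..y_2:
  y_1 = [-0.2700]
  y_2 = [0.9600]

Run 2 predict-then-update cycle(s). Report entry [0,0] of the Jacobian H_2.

H_jac[0,0] = 2.6084

step 1: x^-=[2.6100]  P^-=[0.3200]  H_jac=[5.2200]  S=[9.0595]  K=[0.1844]  nu=[-7.0821]  x^+=[1.3042]  P^+=[0.0120]
step 2: x^-=[1.3042]  P^-=[0.0720]  H_jac=[2.6084]  S=[0.8299]  K=[0.2263]  nu=[-0.7409]  x^+=[1.1365]  P^+=[0.0295]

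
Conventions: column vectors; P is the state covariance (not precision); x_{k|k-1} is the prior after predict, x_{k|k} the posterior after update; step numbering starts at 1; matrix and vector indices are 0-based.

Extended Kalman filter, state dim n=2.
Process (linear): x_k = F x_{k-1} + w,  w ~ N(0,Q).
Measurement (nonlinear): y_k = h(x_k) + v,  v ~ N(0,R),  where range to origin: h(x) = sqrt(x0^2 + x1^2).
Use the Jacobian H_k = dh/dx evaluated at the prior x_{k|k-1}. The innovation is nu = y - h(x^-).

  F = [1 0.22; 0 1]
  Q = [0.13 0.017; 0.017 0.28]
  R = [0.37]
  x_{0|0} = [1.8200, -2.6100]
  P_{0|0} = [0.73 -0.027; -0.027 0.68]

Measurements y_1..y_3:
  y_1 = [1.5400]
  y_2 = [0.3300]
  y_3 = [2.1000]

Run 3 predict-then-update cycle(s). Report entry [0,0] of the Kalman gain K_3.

K[0,0] = 0.3743

step 1: x^-=[1.2458, -2.6100]  P^-=[0.8810 0.1396; 0.1396 0.9600]  H_jac=[0.4308 -0.9025]  S=[1.2068]  K=[0.2101; -0.6681]  nu=[-1.3521]  x^+=[0.9617, -1.7067]  P^+=[0.8278 0.3090; 0.3090 0.4214]
step 2: x^-=[0.5863, -1.7067]  P^-=[1.1141 0.4187; 0.4187 0.7014]  H_jac=[0.3249 -0.9458]  S=[0.8577]  K=[-0.0397; -0.6148]  nu=[-1.4746]  x^+=[0.6448, -0.8001]  P^+=[1.1128 0.3978; 0.3978 0.3772]
step 3: x^-=[0.4687, -0.8001]  P^-=[1.4360 0.4977; 0.4977 0.6572]  H_jac=[0.5055 -0.8628]  S=[0.7920]  K=[0.3743; -0.3982]  nu=[1.1727]  x^+=[0.9077, -1.2671]  P^+=[1.3251 0.6158; 0.6158 0.5316]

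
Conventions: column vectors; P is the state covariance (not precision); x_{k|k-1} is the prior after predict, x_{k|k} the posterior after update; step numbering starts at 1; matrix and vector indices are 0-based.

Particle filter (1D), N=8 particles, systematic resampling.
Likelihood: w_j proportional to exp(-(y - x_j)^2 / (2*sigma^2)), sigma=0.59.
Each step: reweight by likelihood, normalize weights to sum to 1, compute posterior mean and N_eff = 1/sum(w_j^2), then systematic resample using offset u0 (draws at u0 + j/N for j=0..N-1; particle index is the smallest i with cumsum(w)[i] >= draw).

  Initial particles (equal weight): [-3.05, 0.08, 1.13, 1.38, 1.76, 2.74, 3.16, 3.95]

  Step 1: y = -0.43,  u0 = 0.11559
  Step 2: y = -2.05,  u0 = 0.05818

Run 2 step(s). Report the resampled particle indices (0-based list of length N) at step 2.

step 1: w=[0.0001, 0.9445, 0.0416, 0.0124, 0.0014, 0.0000, 0.0000, 0.0000]  mean=0.1420  Neff=1.1186  idx=[1, 1, 1, 1, 1, 1, 1, 3]
step 2: w=[0.1429, 0.1429, 0.1429, 0.1429, 0.1429, 0.1429, 0.1429, 0.0000]  mean=0.0800  Neff=7.0001  idx=[0, 1, 2, 3, 3, 4, 5, 6]

resampled_idx = [0, 1, 2, 3, 3, 4, 5, 6]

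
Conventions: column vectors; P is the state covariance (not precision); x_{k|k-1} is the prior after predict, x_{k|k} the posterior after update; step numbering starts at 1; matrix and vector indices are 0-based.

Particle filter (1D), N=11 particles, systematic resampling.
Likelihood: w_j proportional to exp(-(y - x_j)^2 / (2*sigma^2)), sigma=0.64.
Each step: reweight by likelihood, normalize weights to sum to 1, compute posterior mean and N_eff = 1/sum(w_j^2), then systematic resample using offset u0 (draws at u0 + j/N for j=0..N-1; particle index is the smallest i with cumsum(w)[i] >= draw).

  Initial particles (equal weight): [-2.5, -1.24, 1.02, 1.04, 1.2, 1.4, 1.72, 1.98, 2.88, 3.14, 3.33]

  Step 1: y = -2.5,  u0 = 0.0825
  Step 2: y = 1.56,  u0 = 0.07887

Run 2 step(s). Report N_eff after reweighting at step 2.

step 1: w=[0.8741, 0.1259, 0.0000, 0.0000, 0.0000, 0.0000, 0.0000, 0.0000, 0.0000, 0.0000, 0.0000]  mean=-2.3414  Neff=1.2821  idx=[0, 0, 0, 0, 0, 0, 0, 0, 0, 1, 1]
step 2: w=[0.0000, 0.0000, 0.0000, 0.0000, 0.0000, 0.0000, 0.0000, 0.0000, 0.0000, 0.4999, 0.4999]  mean=-1.2401  Neff=2.0005  idx=[9, 9, 9, 9, 9, 10, 10, 10, 10, 10, 10]

N_eff = 2.0005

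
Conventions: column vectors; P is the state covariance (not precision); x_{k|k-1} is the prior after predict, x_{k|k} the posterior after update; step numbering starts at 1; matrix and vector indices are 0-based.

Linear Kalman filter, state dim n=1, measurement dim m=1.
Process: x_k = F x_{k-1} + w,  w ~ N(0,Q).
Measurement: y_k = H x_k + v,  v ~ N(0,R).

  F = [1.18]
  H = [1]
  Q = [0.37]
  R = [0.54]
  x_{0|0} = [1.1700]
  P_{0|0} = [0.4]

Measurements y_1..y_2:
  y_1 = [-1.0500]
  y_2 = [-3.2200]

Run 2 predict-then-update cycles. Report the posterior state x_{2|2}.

step 1: x^-=[1.3806]  P^-=[0.9270]  S=[1.4670]  K=[0.6319]  nu=[-2.4306]  x^+=[-0.1553]  P^+=[0.3412]
step 2: x^-=[-0.1832]  P^-=[0.8451]  S=[1.3851]  K=[0.6101]  nu=[-3.0368]  x^+=[-2.0361]  P^+=[0.3295]

x_post = [-2.0361]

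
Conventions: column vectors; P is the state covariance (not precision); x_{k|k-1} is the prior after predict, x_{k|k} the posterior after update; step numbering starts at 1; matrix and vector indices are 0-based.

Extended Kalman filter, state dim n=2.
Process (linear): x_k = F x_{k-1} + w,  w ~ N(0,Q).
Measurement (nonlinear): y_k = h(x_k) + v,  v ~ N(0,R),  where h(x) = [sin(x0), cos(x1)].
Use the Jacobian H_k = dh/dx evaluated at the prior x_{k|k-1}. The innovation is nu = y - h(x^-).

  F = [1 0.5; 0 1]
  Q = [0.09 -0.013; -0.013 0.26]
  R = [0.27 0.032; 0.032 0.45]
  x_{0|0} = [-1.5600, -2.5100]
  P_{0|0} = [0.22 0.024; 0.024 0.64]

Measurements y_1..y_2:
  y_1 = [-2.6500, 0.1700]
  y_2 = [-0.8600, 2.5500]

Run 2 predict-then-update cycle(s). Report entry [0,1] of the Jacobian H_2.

H_jac[0,1] = 0.0000

step 1: x^-=[-2.8150, -2.5100]  P^-=[0.4940 0.3310; 0.3310 0.9000]  H_jac=[-0.9471 0.0000; 0.0000 0.5904]  S=[0.7132 -0.1531; -0.1531 0.7637]  K=[-0.6282 0.1300; -0.3033 0.6350]  nu=[-2.3292, 0.9771]  x^+=[-1.2249, -1.1832]  P^+=[0.1747 0.0650; 0.0650 0.4675]
step 2: x^-=[-1.8165, -1.1832]  P^-=[0.4466 0.2858; 0.2858 0.7275]  H_jac=[-0.2432 0.0000; 0.0000 0.9258]  S=[0.2964 -0.0323; -0.0323 1.0736]  K=[-0.3406 0.2362; -0.1666 0.6224]  nu=[0.1100, 2.1720]  x^+=[-1.3410, 0.1503]  P^+=[0.3471 0.1030; 0.1030 0.2967]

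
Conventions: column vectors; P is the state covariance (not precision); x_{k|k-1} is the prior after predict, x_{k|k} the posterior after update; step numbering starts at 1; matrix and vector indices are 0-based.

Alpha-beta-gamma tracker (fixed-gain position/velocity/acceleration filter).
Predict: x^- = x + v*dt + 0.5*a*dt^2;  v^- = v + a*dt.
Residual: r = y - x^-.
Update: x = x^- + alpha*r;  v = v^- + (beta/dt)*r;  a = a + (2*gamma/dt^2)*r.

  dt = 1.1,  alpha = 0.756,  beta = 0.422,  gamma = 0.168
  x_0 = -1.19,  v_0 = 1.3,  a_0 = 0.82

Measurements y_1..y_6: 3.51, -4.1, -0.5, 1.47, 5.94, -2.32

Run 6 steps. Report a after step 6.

a_post = -1.0545

step 1: x_pred=0.7361  r=2.7739  x^+=2.8332  v^+=3.2662  a^+=1.5903
step 2: x_pred=7.3881  r=-11.4881  x^+=-1.2969  v^+=0.6082  a^+=-1.5998
step 3: x_pred=-1.5957  r=1.0957  x^+=-0.7674  v^+=-0.7312  a^+=-1.2955
step 4: x_pred=-2.3555  r=3.8255  x^+=0.5366  v^+=-0.6887  a^+=-0.2333
step 5: x_pred=-0.3621  r=6.3021  x^+=4.4023  v^+=1.4724  a^+=1.5167
step 6: x_pred=6.9396  r=-9.2596  x^+=-0.0607  v^+=-0.4115  a^+=-1.0545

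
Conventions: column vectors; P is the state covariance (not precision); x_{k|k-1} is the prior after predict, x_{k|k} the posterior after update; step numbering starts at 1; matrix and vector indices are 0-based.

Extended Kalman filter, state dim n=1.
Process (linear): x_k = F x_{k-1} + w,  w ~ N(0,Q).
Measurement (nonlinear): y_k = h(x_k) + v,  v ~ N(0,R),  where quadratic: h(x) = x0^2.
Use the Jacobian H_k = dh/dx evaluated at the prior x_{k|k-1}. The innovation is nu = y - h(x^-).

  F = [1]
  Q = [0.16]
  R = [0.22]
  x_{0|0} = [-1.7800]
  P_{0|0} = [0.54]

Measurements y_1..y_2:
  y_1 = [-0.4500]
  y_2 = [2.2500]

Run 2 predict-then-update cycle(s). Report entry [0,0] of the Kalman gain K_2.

step 1: x^-=[-1.7800]  P^-=[0.7000]  H_jac=[-3.5600]  S=[9.0915]  K=[-0.2741]  nu=[-3.6184]  x^+=[-0.7882]  P^+=[0.0169]
step 2: x^-=[-0.7882]  P^-=[0.1769]  H_jac=[-1.5764]  S=[0.6597]  K=[-0.4228]  nu=[1.6288]  x^+=[-1.4768]  P^+=[0.0590]

K[0,0] = -0.4228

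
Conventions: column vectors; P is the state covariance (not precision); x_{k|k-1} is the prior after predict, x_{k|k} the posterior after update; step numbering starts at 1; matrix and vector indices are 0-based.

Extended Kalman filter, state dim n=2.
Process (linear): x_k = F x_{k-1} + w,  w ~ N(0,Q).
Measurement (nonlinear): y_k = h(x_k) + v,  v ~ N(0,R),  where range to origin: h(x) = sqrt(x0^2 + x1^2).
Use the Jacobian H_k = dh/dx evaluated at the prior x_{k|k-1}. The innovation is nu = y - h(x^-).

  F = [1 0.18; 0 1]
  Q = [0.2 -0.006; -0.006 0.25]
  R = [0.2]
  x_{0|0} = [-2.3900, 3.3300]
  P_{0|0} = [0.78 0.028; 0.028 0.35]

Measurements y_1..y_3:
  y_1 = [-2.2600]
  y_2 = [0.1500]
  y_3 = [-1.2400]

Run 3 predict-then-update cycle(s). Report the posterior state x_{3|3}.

step 1: x^-=[-1.7906, 3.3300]  P^-=[1.0014 0.0850; 0.0850 0.6000]  H_jac=[-0.4736 0.8807]  S=[0.8191]  K=[-0.4876; 0.5960]  nu=[-6.0409]  x^+=[1.1549, -0.2703]  P^+=[0.8067 0.3230; 0.3230 0.3090]
step 2: x^-=[1.1063, -0.2703]  P^-=[1.1330 0.3727; 0.3727 0.5590]  H_jac=[0.9714 -0.2374]  S=[1.1288]  K=[0.8967; 0.2032]  nu=[-0.9888]  x^+=[0.2196, -0.4712]  P^+=[0.2254 0.1670; 0.1670 0.5125]
step 3: x^-=[0.1348, -0.4712]  P^-=[0.5022 0.2533; 0.2533 0.7625]  H_jac=[0.2751 -0.9614]  S=[0.8088]  K=[-0.1303; -0.8202]  nu=[-1.7301]  x^+=[0.3603, 0.9478]  P^+=[0.4884 0.1668; 0.1668 0.2184]

x_post = [0.3603, 0.9478]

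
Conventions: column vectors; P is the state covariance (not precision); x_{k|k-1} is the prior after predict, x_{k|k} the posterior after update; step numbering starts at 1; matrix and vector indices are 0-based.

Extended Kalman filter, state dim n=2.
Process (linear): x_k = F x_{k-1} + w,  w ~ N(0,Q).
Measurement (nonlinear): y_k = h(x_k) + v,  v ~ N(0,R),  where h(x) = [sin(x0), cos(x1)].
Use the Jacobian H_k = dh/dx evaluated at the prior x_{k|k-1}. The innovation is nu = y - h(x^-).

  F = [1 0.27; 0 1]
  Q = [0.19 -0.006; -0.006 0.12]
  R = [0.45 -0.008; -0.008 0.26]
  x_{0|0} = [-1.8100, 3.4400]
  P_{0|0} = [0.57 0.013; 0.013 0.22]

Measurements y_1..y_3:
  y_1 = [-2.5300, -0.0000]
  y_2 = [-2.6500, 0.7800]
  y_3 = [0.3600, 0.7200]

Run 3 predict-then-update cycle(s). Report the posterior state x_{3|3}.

x_post = [0.0484, 5.1130]

step 1: x^-=[-0.8812, 3.4400]  P^-=[0.7831 0.0664; 0.0664 0.3400]  H_jac=[0.6362 0.0000; 0.0000 0.2940]  S=[0.7670 0.0044; 0.0044 0.2894]  K=[0.6492 0.0575; 0.0531 0.3446]  nu=[-1.7585, 0.9558]  x^+=[-1.9679, 3.6760]  P^+=[0.4585 0.0332; 0.0332 0.3033]
step 2: x^-=[-0.9754, 3.6760]  P^-=[0.6885 0.1091; 0.1091 0.4233]  H_jac=[0.5609 0.0000; 0.0000 0.5093]  S=[0.6666 0.0232; 0.0232 0.3698]  K=[0.5754 0.1142; 0.0717 0.5785]  nu=[-1.8221, 1.6406]  x^+=[-1.8363, 4.4945]  P^+=[0.4600 0.0493; 0.0493 0.2942]
step 3: x^-=[-0.6228, 4.4945]  P^-=[0.6981 0.1227; 0.1227 0.4142]  H_jac=[0.8122 0.0000; 0.0000 0.9763]  S=[0.9105 0.0893; 0.0893 0.6548]  K=[0.6130 0.0994; 0.0495 0.6108]  nu=[0.9433, 0.9362]  x^+=[0.0484, 5.1130]  P^+=[0.3386 0.0214; 0.0214 0.1622]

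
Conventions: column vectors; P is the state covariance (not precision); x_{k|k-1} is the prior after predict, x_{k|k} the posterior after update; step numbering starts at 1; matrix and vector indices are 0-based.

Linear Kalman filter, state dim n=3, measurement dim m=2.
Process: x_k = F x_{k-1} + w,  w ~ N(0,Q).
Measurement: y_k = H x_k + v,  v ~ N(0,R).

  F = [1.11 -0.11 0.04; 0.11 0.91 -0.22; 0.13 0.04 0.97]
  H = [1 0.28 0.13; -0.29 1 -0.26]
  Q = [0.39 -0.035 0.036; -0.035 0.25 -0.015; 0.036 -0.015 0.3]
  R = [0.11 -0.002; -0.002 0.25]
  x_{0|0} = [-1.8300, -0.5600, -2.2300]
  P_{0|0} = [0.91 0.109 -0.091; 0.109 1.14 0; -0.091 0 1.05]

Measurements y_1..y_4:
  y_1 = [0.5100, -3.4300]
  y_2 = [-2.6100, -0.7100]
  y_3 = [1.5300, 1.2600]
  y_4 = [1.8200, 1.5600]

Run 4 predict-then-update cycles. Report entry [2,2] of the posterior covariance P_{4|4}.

step 1: x^-=[-2.0589, -0.2203, -2.4234]  P^-=[1.4920 0.0834 0.1079; 0.0834 1.2821 -0.1783; 0.1079 -0.1783 1.2833]  S=[1.7859 -0.0848; -0.0848 1.8050]  K=[0.8483 -0.1692; 0.2696 0.7353; 0.1118 -0.2957]  nu=[2.9456, -4.4369]  x^+=[1.1907, -2.6884, -0.7820]  P^+=[0.1308 -0.0515 -0.1747; -0.0515 0.2101 0.1605; -0.1747 0.1605 1.0975]
step 2: x^-=[1.5861, -2.1435, -0.7112]  P^-=[0.5511 -0.0495 -0.1109; -0.0495 0.4125 -0.1194; -0.1109 -0.1194 1.3031]  S=[0.6502 -0.1096; -0.1096 0.8710]  K=[0.7858 -0.1083; 0.1699 0.5471; -0.0449 -0.4947]  nu=[-3.5035, 1.7085]  x^+=[-1.3520, -1.8040, -1.3992]  P^+=[0.1207 -0.0396 -0.1767; -0.0396 0.1534 0.1094; -0.1767 0.1094 1.0934]
step 3: x^-=[-1.3582, -1.4825, -1.6051]  P^-=[0.5354 -0.0357 -0.1087; -0.0357 0.3882 -0.1640; -0.1087 -0.1640 1.2946]  S=[0.6374 -0.1021; -0.1021 0.8604]  K=[0.7866 -0.0957; 0.1664 0.5326; -0.0673 -0.5532]  nu=[3.5120, 1.9313]  x^+=[1.2196, 0.1303, -2.9098]  P^+=[0.1176 -0.0341 -0.1644; -0.0341 0.1446 0.0835; -0.1644 0.0835 1.0360]
step 4: x^-=[1.2230, 0.8929, -2.6588]  P^-=[0.5314 -0.0338 -0.0951; -0.0338 0.3890 -0.1732; -0.0951 -0.1732 1.2417]  S=[0.6366 -0.1018; -0.1018 0.8630]  K=[0.7850 -0.0965; 0.1681 0.5342; -0.0599 -0.5499]  nu=[0.6926, 0.3305]  x^+=[1.7348, 1.1858, -2.8820]  P^+=[0.1156 -0.0323 -0.1543; -0.0323 0.1431 0.0740; -0.1543 0.0740 0.9852]

P_post[2,2] = 0.9852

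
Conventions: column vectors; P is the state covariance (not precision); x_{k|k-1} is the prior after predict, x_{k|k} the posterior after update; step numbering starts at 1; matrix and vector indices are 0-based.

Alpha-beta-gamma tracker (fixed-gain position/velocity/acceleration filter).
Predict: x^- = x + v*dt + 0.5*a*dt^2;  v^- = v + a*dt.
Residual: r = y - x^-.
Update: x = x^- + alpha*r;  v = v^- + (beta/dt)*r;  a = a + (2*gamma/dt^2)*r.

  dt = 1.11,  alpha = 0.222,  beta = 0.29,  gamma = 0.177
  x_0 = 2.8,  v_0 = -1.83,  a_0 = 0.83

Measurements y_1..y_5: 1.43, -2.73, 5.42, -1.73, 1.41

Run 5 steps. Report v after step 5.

v_post = 1.5730

step 1: x_pred=1.2800  r=0.1500  x^+=1.3133  v^+=-0.8695  a^+=0.8731
step 2: x_pred=0.8860  r=-3.6160  x^+=0.0833  v^+=-0.8451  a^+=-0.1658
step 3: x_pred=-0.9570  r=6.3770  x^+=0.4587  v^+=0.6369  a^+=1.6664
step 4: x_pred=2.1922  r=-3.9222  x^+=1.3215  v^+=1.4618  a^+=0.5395
step 5: x_pred=3.2764  r=-1.8664  x^+=2.8620  v^+=1.5730  a^+=0.0032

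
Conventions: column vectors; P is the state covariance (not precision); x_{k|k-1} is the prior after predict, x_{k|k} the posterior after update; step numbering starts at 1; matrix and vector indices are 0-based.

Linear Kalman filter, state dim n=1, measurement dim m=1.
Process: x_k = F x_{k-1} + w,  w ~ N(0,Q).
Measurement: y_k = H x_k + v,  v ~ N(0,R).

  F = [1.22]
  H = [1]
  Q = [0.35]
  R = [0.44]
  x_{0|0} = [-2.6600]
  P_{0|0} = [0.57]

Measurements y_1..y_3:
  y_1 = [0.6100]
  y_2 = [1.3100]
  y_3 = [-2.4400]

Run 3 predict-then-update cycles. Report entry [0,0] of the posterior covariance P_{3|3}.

P_post[0,0] = 0.2810

step 1: x^-=[-3.2452]  P^-=[1.1984]  S=[1.6384]  K=[0.7314]  nu=[3.8552]  x^+=[-0.4253]  P^+=[0.3218]
step 2: x^-=[-0.5189]  P^-=[0.8290]  S=[1.2690]  K=[0.6533]  nu=[1.8289]  x^+=[0.6759]  P^+=[0.2874]
step 3: x^-=[0.8246]  P^-=[0.7778]  S=[1.2178]  K=[0.6387]  nu=[-3.2646]  x^+=[-1.2605]  P^+=[0.2810]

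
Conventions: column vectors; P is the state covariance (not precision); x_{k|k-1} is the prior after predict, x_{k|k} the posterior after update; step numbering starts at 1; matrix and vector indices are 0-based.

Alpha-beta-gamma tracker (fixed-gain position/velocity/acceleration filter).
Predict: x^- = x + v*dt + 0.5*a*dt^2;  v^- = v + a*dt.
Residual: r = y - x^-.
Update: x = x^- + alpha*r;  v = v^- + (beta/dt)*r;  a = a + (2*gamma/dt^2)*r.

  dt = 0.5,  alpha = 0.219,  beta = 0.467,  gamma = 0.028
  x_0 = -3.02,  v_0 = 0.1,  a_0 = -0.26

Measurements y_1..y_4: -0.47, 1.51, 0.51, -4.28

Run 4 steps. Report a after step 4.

a_post = -1.2244

step 1: x_pred=-3.0025  r=2.5325  x^+=-2.4479  v^+=2.3354  a^+=0.3073
step 2: x_pred=-1.2418  r=2.7518  x^+=-0.6392  v^+=5.0592  a^+=0.9237
step 3: x_pred=2.0059  r=-1.4959  x^+=1.6783  v^+=4.1238  a^+=0.5886
step 4: x_pred=3.8138  r=-8.0938  x^+=2.0413  v^+=-3.1415  a^+=-1.2244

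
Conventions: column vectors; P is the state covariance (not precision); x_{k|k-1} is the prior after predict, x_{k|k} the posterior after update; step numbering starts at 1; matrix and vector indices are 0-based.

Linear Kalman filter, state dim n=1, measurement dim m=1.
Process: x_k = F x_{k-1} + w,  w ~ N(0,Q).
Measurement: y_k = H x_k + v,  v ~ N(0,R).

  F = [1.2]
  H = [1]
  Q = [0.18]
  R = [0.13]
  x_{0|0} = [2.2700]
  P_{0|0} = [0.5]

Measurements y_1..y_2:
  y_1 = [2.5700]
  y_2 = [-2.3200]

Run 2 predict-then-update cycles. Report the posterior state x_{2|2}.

step 1: x^-=[2.7240]  P^-=[0.9000]  S=[1.0300]  K=[0.8738]  nu=[-0.1540]  x^+=[2.5894]  P^+=[0.1136]
step 2: x^-=[3.1073]  P^-=[0.3436]  S=[0.4736]  K=[0.7255]  nu=[-5.4273]  x^+=[-0.8302]  P^+=[0.0943]

x_post = [-0.8302]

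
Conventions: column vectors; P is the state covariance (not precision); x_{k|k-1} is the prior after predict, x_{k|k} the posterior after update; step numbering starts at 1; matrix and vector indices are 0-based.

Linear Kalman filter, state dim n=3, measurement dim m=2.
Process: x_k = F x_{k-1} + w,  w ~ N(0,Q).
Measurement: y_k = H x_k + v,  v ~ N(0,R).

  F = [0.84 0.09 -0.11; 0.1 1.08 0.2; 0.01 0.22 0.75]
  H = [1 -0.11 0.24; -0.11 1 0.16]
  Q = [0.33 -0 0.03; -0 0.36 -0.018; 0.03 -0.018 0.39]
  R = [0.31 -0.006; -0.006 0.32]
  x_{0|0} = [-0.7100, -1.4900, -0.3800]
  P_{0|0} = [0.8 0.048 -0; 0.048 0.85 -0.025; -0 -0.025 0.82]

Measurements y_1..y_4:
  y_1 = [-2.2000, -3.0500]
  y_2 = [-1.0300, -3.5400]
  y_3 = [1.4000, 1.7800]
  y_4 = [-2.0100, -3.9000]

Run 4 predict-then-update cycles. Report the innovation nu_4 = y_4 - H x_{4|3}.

step 1: x^-=[-0.6887, -1.7562, -0.6199]  P^-=[0.9190 0.1783 -0.0063; 0.1783 1.3918 0.2880; -0.0063 0.2880 0.8844]  S=[1.2394 0.0174; 0.0174 1.7987]  K=[0.7240 0.0353; 0.0650 0.7879; 0.1373 0.2378]  nu=[-1.5557, -1.2704]  x^+=[-1.8599, -2.8582, -1.1356]  P^+=[0.2663 0.0599 -0.1477; 0.0599 0.2683 -0.0623; -0.1477 -0.0623 0.7582]
step 2: x^-=[-1.6947, -3.5000, -1.4991]  P^-=[0.5668 0.0697 -0.1095; 0.0697 0.6860 0.0971; -0.1095 0.0971 0.8070]  S=[0.8586 -0.0353; -0.0353 1.0532]  K=[0.6211 0.0112; 0.0476 0.6605; 0.0951 0.2295]  nu=[0.6394, 0.0134]  x^+=[-1.2973, -3.4607, -1.4353]  P^+=[0.2360 0.0511 -0.1578; 0.0511 0.2269 -0.0637; -0.1578 -0.0637 0.7453]
step 3: x^-=[-1.2434, -4.1543, -1.8508]  P^-=[0.5455 0.0539 -0.1175; 0.0539 0.6340 0.0830; -0.1175 0.0830 0.7971]  S=[0.8364 -0.0478; -0.0478 0.9998]  K=[0.6116 0.0043; 0.0417 0.6434; 0.0903 0.2278]  nu=[2.6306, 6.0937]  x^+=[0.3920, -0.1238, -0.2249]  P^+=[0.2328 0.0486 -0.1580; 0.0486 0.2212 -0.0635; -0.1580 -0.0635 0.7403]
step 4: x^-=[0.3428, -0.1395, -0.1920]  P^-=[0.5429 0.0509 -0.1178; 0.0509 0.6267 0.0811; -0.1178 0.0811 0.7941]  S=[0.8341 -0.0504; -0.0504 0.9924]  K=[0.6104 0.0031; 0.0404 0.6409; 0.0902 0.2273]  nu=[-2.3221, -3.6921]  x^+=[-1.0859, -2.5996, -1.2408]  P^+=[0.2323 0.0481 -0.1575; 0.0481 0.2202 -0.0632; -0.1575 -0.0632 0.7380]

innov = [-2.3221, -3.6921]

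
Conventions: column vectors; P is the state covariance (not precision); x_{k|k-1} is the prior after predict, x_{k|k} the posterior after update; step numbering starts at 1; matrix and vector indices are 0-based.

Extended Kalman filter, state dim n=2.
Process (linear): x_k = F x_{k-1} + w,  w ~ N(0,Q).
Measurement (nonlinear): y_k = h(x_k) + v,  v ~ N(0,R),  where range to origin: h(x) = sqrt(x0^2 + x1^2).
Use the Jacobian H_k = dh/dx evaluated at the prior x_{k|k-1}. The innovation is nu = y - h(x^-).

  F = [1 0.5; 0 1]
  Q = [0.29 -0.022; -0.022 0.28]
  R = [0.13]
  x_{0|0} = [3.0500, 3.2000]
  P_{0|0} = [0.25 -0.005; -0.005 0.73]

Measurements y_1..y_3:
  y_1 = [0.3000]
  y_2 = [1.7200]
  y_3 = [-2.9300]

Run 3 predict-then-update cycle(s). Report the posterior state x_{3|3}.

step 1: x^-=[4.6500, 3.2000]  P^-=[0.7175 0.3380; 0.3380 1.0100]  H_jac=[0.8238 0.5669]  S=[1.2572]  K=[0.6226; 0.6769]  nu=[-5.3447]  x^+=[1.3226, -0.4179]  P^+=[0.2302 -0.1918; -0.1918 0.4339]
step 2: x^-=[1.1137, -0.4179]  P^-=[0.4369 0.0032; 0.0032 0.7139]  H_jac=[0.9363 -0.3513]  S=[0.5990]  K=[0.6810; -0.4137]  nu=[0.5305]  x^+=[1.4750, -0.6374]  P^+=[0.1591 0.1720; 0.1720 0.6114]
step 3: x^-=[1.1563, -0.6374]  P^-=[0.7739 0.4557; 0.4557 0.8914]  H_jac=[0.8758 -0.4827]  S=[0.5460]  K=[0.8384; -0.0573]  nu=[-4.2503]  x^+=[-2.4073, -0.3940]  P^+=[0.3901 0.4819; 0.4819 0.8896]

x_post = [-2.4073, -0.3940]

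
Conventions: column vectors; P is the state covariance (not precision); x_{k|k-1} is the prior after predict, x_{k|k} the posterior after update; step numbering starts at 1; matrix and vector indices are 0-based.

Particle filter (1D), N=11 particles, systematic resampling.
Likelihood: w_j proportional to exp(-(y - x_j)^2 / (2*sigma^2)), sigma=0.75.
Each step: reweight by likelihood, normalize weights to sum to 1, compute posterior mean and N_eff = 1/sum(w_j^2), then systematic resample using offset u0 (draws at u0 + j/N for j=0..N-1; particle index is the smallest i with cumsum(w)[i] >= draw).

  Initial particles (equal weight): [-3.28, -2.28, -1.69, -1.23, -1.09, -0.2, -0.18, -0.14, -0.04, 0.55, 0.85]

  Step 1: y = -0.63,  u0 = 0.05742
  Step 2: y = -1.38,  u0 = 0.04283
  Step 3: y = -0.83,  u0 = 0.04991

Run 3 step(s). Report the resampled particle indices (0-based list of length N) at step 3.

resampled_idx = [0, 2, 3, 3, 4, 5, 6, 7, 8, 9, 10]

step 1: w=[0.0003, 0.0157, 0.0649, 0.1280, 0.1461, 0.1496, 0.1473, 0.1424, 0.1294, 0.0511, 0.0252]  mean=-0.4953  Neff=7.9037  idx=[2, 3, 4, 4, 5, 6, 6, 7, 7, 8, 9]
step 2: w=[0.1716, 0.1832, 0.1735, 0.1735, 0.0542, 0.0520, 0.0520, 0.0477, 0.0477, 0.0379, 0.0068]  mean=-0.9343  Neff=7.2683  idx=[0, 0, 1, 1, 2, 2, 3, 3, 5, 7, 8]
step 3: w=[0.0607, 0.0607, 0.1016, 0.1016, 0.1103, 0.1103, 0.1103, 0.1103, 0.0805, 0.0767, 0.0767]  mean=-0.9723  Neff=10.5283  idx=[0, 2, 3, 3, 4, 5, 6, 7, 8, 9, 10]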